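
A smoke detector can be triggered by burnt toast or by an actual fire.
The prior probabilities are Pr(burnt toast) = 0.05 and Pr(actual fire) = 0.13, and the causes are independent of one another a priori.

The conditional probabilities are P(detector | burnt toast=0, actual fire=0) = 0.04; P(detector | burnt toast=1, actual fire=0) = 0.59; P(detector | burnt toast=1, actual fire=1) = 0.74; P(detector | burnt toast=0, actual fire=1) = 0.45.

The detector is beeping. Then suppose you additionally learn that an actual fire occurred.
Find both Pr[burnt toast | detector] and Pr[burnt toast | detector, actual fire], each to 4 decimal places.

Pr[burnt toast | detector] ≈ 0.2559; Pr[burnt toast | detector, actual fire] ≈ 0.0797

Enumerate the 4 (burnt toast, actual fire) configurations and weight by the priors:
  P(detector) = 0.04×0.95×0.87 + 0.45×0.95×0.13 + 0.59×0.05×0.87 + 0.74×0.05×0.13
        = 0.033060 + 0.055575 + 0.025665 + 0.004810 = 0.119110
Configurations with burnt toast contribute 0.030475, so
  P(burnt toast | detector) = 0.030475 / 0.119110 ≈ 0.2559

Now also conditioning on actual fire=true:
Sum P(detector|·) weighted by the priors over both values of burnt toast:
  P(detector | actual fire) = 0.45*0.95 + 0.74*0.05
        = 0.427500 + 0.037000 = 0.464500
The terms with burnt toast present sum to 0.037000, so
  P(burnt toast | detector, actual fire) = 0.037000 / 0.464500 ≈ 0.0797
Conditioning on actual fire lowers the posterior on burnt toast: the classic explaining-away effect in a common-effect structure.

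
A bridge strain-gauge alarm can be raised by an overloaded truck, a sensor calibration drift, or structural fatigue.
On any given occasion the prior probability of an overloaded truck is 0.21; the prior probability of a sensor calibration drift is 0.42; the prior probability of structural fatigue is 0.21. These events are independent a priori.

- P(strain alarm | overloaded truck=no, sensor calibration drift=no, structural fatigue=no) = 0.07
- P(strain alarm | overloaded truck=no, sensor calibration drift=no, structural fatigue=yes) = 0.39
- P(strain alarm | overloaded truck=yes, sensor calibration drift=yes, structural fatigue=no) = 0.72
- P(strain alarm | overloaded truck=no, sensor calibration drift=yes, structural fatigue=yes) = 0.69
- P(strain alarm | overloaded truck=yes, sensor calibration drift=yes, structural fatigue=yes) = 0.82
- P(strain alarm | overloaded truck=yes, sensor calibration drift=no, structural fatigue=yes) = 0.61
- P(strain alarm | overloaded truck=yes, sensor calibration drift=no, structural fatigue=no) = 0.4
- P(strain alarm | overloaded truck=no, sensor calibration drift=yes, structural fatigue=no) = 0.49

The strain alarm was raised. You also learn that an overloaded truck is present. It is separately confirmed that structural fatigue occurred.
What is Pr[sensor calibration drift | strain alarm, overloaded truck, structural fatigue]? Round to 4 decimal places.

P(strain alarm | overloaded truck, structural fatigue) = 0.61·0.58 + 0.82·0.42 = 0.353800 + 0.344400 = 0.698200
The sensor calibration drift-present share is 0.82·0.42 = 0.344400.
Hence the posterior is 0.344400/0.698200 ≈ 0.4933.

Pr[sensor calibration drift | strain alarm, overloaded truck, structural fatigue] ≈ 0.4933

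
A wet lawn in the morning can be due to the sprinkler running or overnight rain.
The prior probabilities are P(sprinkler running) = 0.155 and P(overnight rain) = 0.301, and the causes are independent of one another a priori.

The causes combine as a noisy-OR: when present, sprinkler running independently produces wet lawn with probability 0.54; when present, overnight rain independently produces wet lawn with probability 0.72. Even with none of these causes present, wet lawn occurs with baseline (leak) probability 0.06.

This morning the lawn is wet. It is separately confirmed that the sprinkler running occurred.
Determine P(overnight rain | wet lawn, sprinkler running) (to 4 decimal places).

P(overnight rain | wet lawn, sprinkler running) ≈ 0.4001

Under noisy-OR, P(wet lawn | causes) = 1 − (1−0.06)·∏(1−qᵢ) over the active causes.
For the numerator, keep only overnight rain=true terms: 0.878928·0.301 = 0.264557
Normalizer over all consistent configurations: 0.5676·0.699 + 0.878928·0.301 = 0.661309
P(overnight rain | wet lawn, sprinkler running) = 0.264557/0.661309 ≈ 0.4001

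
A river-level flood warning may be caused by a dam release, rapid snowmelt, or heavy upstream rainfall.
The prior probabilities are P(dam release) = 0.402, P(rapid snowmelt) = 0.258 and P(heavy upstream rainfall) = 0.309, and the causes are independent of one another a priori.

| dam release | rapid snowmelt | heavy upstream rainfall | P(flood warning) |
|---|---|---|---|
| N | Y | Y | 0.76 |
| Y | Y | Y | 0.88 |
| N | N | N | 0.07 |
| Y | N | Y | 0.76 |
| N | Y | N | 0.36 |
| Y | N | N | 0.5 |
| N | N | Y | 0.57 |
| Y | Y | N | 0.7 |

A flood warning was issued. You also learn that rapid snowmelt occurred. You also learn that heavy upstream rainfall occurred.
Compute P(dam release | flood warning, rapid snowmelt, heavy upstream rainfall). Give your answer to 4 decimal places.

P(dam release | flood warning, rapid snowmelt, heavy upstream rainfall) ≈ 0.4377

Numerator (weight on configurations with dam release): 0.88×0.402 = 0.353760
Normalizer over all consistent configurations: 0.76×0.598 + 0.88×0.402 = 0.808240
Posterior = 0.353760 / 0.808240 ≈ 0.4377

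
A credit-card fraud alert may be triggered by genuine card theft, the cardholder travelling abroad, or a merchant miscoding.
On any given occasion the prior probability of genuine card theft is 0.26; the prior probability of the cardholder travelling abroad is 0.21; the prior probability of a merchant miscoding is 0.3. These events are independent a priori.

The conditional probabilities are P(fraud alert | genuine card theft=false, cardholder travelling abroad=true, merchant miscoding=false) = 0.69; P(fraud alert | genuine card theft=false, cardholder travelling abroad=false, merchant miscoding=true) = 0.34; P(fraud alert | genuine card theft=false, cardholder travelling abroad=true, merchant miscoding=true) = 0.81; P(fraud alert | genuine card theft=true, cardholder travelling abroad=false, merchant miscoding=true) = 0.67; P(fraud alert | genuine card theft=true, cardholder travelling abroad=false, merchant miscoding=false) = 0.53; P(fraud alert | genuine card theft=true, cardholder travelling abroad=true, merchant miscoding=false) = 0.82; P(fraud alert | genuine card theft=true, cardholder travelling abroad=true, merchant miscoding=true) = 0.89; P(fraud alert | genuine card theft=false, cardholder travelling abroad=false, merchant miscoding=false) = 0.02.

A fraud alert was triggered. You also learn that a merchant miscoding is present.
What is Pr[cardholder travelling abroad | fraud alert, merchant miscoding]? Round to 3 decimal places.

P(fraud alert | merchant miscoding) = 0.34·0.74·0.79 + 0.81·0.74·0.21 + 0.67·0.26·0.79 + 0.89·0.26·0.21 = 0.198764 + 0.125874 + 0.137618 + 0.048594 = 0.510850
Restricting to configurations with cardholder travelling abroad present: 0.125874 + 0.048594 = 0.174468.
Hence the posterior is 0.174468/0.510850 ≈ 0.342.

Pr[cardholder travelling abroad | fraud alert, merchant miscoding] ≈ 0.342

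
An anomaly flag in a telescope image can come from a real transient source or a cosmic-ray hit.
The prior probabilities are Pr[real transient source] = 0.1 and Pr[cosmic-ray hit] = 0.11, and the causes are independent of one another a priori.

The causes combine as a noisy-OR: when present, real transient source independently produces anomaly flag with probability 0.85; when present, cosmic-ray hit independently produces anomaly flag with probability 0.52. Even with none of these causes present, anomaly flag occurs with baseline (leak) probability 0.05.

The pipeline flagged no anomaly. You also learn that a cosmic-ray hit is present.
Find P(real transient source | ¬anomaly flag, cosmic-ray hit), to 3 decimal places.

P(real transient source | ¬anomaly flag, cosmic-ray hit) ≈ 0.016

Under noisy-OR, P(anomaly flag | causes) = 1 − (1−0.05)·∏(1−qᵢ) over the active causes.
P(¬anomaly flag | cosmic-ray hit) = 0.456·0.9 + 0.0684·0.1 = 0.410400 + 0.006840 = 0.417240
Restricting to configurations with real transient source present: 0.0684·0.1 = 0.006840.
Hence the posterior is 0.006840/0.417240 ≈ 0.016.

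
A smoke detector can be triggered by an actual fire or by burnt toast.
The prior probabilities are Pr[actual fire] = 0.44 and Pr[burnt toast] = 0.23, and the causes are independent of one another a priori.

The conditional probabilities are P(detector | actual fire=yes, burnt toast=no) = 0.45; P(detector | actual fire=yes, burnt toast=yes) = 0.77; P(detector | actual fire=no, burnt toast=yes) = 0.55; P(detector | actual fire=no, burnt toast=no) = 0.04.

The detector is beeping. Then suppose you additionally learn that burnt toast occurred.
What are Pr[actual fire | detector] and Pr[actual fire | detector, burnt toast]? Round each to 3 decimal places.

Numerator (weight on configurations with actual fire): 0.152460 + 0.077924 = 0.230384
Normalizer over all consistent configurations: 0.04×0.56×0.77 + 0.55×0.56×0.23 + 0.45×0.44×0.77 + 0.77×0.44×0.23 = 0.318472
P(actual fire | detector) = 0.230384/0.318472 ≈ 0.723

Now also conditioning on burnt toast=true:
P(detector | burnt toast) = 0.55×0.56 + 0.77×0.44 = 0.308000 + 0.338800 = 0.646800
The actual fire-present share is 0.77×0.44 = 0.338800.
P(actual fire | detector, burnt toast) = 0.338800 / 0.646800 ≈ 0.524

Pr[actual fire | detector] ≈ 0.723; Pr[actual fire | detector, burnt toast] ≈ 0.524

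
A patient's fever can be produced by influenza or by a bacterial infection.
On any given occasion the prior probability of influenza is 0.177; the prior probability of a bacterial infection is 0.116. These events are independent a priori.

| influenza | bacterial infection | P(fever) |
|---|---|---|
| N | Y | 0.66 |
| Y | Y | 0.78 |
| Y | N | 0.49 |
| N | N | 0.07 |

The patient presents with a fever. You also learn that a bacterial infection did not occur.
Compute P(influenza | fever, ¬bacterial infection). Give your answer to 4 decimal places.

P(influenza | fever, ¬bacterial infection) ≈ 0.6009

P(fever | ¬bacterial infection) = 0.07·0.823 + 0.49·0.177 = 0.057610 + 0.086730 = 0.144340
The influenza-present share is 0.49·0.177 = 0.086730.
Hence the posterior is 0.086730/0.144340 ≈ 0.6009.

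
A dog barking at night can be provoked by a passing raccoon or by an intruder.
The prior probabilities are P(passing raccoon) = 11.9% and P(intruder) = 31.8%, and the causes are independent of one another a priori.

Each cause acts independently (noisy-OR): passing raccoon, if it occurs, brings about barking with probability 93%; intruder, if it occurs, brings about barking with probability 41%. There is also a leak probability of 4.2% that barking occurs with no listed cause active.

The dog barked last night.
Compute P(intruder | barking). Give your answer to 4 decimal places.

P(intruder | barking) ≈ 0.6104

Under noisy-OR, P(barking | causes) = 1 − (1−0.042)·∏(1−qᵢ) over the active causes.
By total probability over the 4 (passing raccoon, intruder) configurations:
  P(barking) = 0.042·0.881·0.682 + 0.43478·0.881·0.318 + 0.93294·0.119·0.682 + 0.960435·0.119·0.318
        = 0.025235 + 0.121807 + 0.075716 + 0.036345 = 0.259103
Keeping only the intruder-present terms gives 0.158152, so
  P(intruder | barking) = 0.158152 / 0.259103 ≈ 0.6104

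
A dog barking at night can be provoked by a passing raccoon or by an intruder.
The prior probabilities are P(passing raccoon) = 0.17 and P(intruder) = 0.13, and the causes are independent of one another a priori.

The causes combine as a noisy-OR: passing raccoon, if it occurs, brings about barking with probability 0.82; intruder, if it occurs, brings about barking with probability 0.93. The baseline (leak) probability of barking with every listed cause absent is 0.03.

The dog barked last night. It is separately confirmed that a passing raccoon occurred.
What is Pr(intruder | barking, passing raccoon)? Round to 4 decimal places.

Under noisy-OR, P(barking | causes) = 1 − (1−0.03)·∏(1−qᵢ) over the active causes.
Enumerate both values of intruder and weight by the priors:
  P(barking | passing raccoon) = 0.8254*0.87 + 0.987778*0.13
        = 0.718098 + 0.128411 = 0.846509
Keeping only the intruder-present terms gives 0.128411, so
  P(intruder | barking, passing raccoon) = 0.128411 / 0.846509 ≈ 0.1517

Pr(intruder | barking, passing raccoon) ≈ 0.1517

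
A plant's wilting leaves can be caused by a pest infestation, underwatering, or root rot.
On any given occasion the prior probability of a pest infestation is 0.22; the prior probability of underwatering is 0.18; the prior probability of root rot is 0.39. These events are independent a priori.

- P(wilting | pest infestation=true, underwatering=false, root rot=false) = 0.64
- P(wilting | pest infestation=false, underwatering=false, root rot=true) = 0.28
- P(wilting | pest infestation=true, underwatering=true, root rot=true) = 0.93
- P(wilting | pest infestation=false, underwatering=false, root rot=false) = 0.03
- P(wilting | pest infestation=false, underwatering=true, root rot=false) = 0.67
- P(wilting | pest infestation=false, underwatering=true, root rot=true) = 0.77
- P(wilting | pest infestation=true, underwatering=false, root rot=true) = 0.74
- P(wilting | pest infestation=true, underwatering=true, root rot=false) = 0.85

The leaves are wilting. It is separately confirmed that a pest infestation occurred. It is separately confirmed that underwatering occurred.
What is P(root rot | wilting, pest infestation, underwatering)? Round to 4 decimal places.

Weight on root rot=true, given the evidence: 0.93·0.39 = 0.362700
The normalizing constant is 0.85·0.61 + 0.93·0.39 = 0.881200
Posterior = 0.362700 / 0.881200 ≈ 0.4116

P(root rot | wilting, pest infestation, underwatering) ≈ 0.4116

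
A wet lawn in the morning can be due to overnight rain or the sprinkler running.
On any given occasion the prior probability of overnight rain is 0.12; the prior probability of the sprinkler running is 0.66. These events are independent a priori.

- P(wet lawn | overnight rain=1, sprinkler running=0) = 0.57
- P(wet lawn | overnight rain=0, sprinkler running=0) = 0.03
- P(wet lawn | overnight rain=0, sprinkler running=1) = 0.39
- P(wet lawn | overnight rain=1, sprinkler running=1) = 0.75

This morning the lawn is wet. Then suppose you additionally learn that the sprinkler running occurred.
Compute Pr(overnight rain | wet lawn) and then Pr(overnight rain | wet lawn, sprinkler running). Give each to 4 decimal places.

Pr(overnight rain | wet lawn) ≈ 0.2598; Pr(overnight rain | wet lawn, sprinkler running) ≈ 0.2078

Enumerate the 4 (overnight rain, sprinkler running) configurations and weight by the priors:
  P(wet lawn) = 0.03·0.88·0.34 + 0.39·0.88·0.66 + 0.57·0.12·0.34 + 0.75·0.12·0.66
        = 0.008976 + 0.226512 + 0.023256 + 0.059400 = 0.318144
Keeping only the overnight rain-present terms gives 0.082656, so
  P(overnight rain | wet lawn) = 0.082656 / 0.318144 ≈ 0.2598

With the extra evidence:
P(wet lawn | sprinkler running) = 0.39×0.88 + 0.75×0.12 = 0.343200 + 0.090000 = 0.433200
Of this, 0.090000 comes from 0.75×0.12 (the overnight rain=true cases).
P(overnight rain | wet lawn, sprinkler running) = 0.090000 / 0.433200 ≈ 0.2078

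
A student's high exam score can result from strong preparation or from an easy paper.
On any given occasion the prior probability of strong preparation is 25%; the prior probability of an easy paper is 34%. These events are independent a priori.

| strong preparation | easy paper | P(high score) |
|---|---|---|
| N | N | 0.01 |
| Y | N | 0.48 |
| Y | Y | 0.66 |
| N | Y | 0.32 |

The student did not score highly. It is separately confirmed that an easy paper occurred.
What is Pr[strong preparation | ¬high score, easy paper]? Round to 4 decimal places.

Pr[strong preparation | ¬high score, easy paper] ≈ 0.1429

Sum P(¬high score|·) weighted by the priors over both values of strong preparation:
  P(¬high score | easy paper) = 0.68·0.75 + 0.34·0.25
        = 0.510000 + 0.085000 = 0.595000
Configurations with strong preparation contribute 0.085000, so
  P(strong preparation | ¬high score, easy paper) = 0.085000 / 0.595000 ≈ 0.1429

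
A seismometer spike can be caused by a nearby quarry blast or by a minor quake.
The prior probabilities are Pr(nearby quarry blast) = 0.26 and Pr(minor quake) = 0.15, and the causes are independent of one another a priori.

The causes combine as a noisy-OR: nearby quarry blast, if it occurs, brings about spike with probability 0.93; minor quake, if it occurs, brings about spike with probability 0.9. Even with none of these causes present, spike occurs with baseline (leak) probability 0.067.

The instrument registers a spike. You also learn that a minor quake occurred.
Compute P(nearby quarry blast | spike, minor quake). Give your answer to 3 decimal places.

Under noisy-OR, P(spike | causes) = 1 − (1−0.067)·∏(1−qᵢ) over the active causes.
Numerator (weight on configurations with nearby quarry blast): 0.993469·0.26 = 0.258302
Denominator P(spike | minor quake): 0.9067·0.74 + 0.993469·0.26 = 0.929260
P(nearby quarry blast | spike, minor quake) = 0.258302/0.929260 ≈ 0.278

P(nearby quarry blast | spike, minor quake) ≈ 0.278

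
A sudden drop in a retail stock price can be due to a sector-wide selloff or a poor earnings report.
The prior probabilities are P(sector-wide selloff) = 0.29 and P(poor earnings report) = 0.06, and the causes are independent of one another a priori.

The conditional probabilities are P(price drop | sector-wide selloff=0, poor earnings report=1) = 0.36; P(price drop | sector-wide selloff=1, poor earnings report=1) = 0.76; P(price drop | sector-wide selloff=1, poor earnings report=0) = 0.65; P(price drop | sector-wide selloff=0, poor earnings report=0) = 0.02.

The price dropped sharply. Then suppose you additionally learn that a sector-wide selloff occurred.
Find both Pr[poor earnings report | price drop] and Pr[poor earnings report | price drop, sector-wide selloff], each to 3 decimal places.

Pr[poor earnings report | price drop] ≈ 0.130; Pr[poor earnings report | price drop, sector-wide selloff] ≈ 0.069

Sum P(price drop|·) weighted by the priors over the 4 (sector-wide selloff, poor earnings report) configurations:
  P(price drop) = 0.02×0.71×0.94 + 0.36×0.71×0.06 + 0.65×0.29×0.94 + 0.76×0.29×0.06
        = 0.013348 + 0.015336 + 0.177190 + 0.013224 = 0.219098
The terms with poor earnings report present sum to 0.028560, so
  P(poor earnings report | price drop) = 0.028560 / 0.219098 ≈ 0.130

With the extra evidence:
Weight on poor earnings report=true, given the evidence: 0.76·0.06 = 0.045600
Normalizer over all consistent configurations: 0.65·0.94 + 0.76·0.06 = 0.656600
Posterior = 0.045600 / 0.656600 ≈ 0.069
— sector-wide selloff explains away the evidence for poor earnings report.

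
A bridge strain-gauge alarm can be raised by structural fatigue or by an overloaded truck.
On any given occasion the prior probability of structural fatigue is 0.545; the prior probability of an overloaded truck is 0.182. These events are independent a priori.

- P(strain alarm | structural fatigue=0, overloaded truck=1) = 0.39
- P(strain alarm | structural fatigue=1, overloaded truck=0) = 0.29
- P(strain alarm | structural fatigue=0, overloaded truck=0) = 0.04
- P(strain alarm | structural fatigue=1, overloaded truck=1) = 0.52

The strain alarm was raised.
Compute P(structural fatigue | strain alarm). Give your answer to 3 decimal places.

P(structural fatigue | strain alarm) ≈ 0.793

P(strain alarm) = 0.04×0.455×0.818 + 0.39×0.455×0.182 + 0.29×0.545×0.818 + 0.52×0.545×0.182 = 0.014888 + 0.032296 + 0.129285 + 0.051579 = 0.228048
Of this, 0.180864 comes from 0.129285 + 0.051579 (the structural fatigue=true cases).
So P(structural fatigue | strain alarm) = 0.180864/0.228048 ≈ 0.793.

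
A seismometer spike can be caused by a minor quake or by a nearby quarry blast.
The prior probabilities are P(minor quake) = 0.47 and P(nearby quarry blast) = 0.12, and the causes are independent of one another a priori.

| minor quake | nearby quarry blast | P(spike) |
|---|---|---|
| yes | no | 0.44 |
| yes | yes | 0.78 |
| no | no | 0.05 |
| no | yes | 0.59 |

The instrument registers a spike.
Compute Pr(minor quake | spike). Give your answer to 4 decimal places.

Pr(minor quake | spike) ≈ 0.7879

Sum P(spike|·) weighted by the priors over the 4 (minor quake, nearby quarry blast) configurations:
  P(spike) = 0.05*0.53*0.88 + 0.59*0.53*0.12 + 0.44*0.47*0.88 + 0.78*0.47*0.12
        = 0.023320 + 0.037524 + 0.181984 + 0.043992 = 0.286820
Configurations with minor quake contribute 0.225976, so
  P(minor quake | spike) = 0.225976 / 0.286820 ≈ 0.7879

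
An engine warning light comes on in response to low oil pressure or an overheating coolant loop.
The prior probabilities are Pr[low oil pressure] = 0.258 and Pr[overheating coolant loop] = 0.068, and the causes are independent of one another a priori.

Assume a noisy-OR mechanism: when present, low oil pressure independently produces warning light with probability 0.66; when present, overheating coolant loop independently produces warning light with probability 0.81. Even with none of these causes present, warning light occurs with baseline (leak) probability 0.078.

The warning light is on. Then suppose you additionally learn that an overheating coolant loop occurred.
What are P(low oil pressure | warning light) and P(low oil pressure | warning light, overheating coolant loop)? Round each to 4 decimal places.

Under noisy-OR, P(warning light | causes) = 1 − (1−0.078)·∏(1−qᵢ) over the active causes.
Enumerate the 4 (low oil pressure, overheating coolant loop) configurations and weight by the priors:
  P(warning light) = 0.078×0.742×0.932 + 0.82482×0.742×0.068 + 0.68652×0.258×0.932 + 0.940439×0.258×0.068
        = 0.053940 + 0.041617 + 0.165078 + 0.016499 = 0.277134
Keeping only the low oil pressure-present terms gives 0.181577, so
  P(low oil pressure | warning light) = 0.181577 / 0.277134 ≈ 0.6552

With the extra evidence:
Sum P(warning light|·) weighted by the priors over both values of low oil pressure:
  P(warning light | overheating coolant loop) = 0.82482·0.742 + 0.940439·0.258
        = 0.612016 + 0.242633 = 0.854649
Configurations with low oil pressure contribute 0.242633, so
  P(low oil pressure | warning light, overheating coolant loop) = 0.242633 / 0.854649 ≈ 0.2839
The drop from 0.6552 to 0.2839 is the explaining-away (discounting) effect.

P(low oil pressure | warning light) ≈ 0.6552; P(low oil pressure | warning light, overheating coolant loop) ≈ 0.2839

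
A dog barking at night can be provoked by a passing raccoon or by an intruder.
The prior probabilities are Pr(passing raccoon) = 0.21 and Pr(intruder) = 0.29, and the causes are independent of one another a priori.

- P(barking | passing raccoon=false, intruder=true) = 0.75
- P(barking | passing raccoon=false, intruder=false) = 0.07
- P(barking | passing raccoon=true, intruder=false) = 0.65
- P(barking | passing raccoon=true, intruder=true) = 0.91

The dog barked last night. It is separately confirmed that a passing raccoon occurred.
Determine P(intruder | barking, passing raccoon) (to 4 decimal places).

P(intruder | barking, passing raccoon) ≈ 0.3638

Enumerate both values of intruder and weight by the priors:
  P(barking | passing raccoon) = 0.65*0.71 + 0.91*0.29
        = 0.461500 + 0.263900 = 0.725400
Keeping only the intruder-present terms gives 0.263900, so
  P(intruder | barking, passing raccoon) = 0.263900 / 0.725400 ≈ 0.3638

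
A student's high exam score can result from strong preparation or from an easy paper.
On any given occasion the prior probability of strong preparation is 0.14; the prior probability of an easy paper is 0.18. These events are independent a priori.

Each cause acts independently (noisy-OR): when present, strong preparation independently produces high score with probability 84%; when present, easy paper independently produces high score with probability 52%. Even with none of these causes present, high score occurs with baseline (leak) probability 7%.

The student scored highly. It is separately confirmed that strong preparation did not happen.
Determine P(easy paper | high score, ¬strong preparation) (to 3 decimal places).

P(easy paper | high score, ¬strong preparation) ≈ 0.635

Under noisy-OR, P(high score | causes) = 1 − (1−0.07)·∏(1−qᵢ) over the active causes.
Enumerate both values of easy paper and weight by the priors:
  P(high score | ¬strong preparation) = 0.07×0.82 + 0.5536×0.18
        = 0.057400 + 0.099648 = 0.157048
The terms with easy paper present sum to 0.099648, so
  P(easy paper | high score, ¬strong preparation) = 0.099648 / 0.157048 ≈ 0.635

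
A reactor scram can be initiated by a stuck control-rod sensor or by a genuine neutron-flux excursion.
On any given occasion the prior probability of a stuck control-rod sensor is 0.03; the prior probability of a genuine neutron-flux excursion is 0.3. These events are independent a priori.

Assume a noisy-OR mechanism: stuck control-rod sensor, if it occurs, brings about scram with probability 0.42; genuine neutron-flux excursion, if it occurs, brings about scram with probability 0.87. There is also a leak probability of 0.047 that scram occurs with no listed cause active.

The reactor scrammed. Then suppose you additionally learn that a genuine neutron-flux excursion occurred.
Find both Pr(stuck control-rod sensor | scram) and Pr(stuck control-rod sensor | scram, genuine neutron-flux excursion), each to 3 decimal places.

Pr(stuck control-rod sensor | scram) ≈ 0.058; Pr(stuck control-rod sensor | scram, genuine neutron-flux excursion) ≈ 0.032

Under noisy-OR, P(scram | causes) = 1 − (1−0.047)·∏(1−qᵢ) over the active causes.
P(scram) = 0.047*0.97*0.7 + 0.87611*0.97*0.3 + 0.44726*0.03*0.7 + 0.928144*0.03*0.3 = 0.031913 + 0.254948 + 0.009392 + 0.008353 = 0.304606
The stuck control-rod sensor-present share is 0.009392 + 0.008353 = 0.017745.
Hence the posterior is 0.017745/0.304606 ≈ 0.058.

With the extra evidence:
Weight on stuck control-rod sensor=true, given the evidence: 0.928144×0.03 = 0.027844
Denominator P(scram | genuine neutron-flux excursion): 0.87611×0.97 + 0.928144×0.03 = 0.877671
P(stuck control-rod sensor | scram, genuine neutron-flux excursion) = 0.027844/0.877671 ≈ 0.032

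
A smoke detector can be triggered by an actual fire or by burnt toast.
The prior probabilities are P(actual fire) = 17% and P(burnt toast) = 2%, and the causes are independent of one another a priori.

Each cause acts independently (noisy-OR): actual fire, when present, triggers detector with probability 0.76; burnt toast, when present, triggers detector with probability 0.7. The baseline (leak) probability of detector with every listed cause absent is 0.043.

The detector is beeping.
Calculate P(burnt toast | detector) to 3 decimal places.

P(burnt toast | detector) ≈ 0.084

Under noisy-OR, P(detector | causes) = 1 − (1−0.043)·∏(1−qᵢ) over the active causes.
By total probability over the 4 (actual fire, burnt toast) configurations:
  P(detector) = 0.043·0.83·0.98 + 0.7129·0.83·0.02 + 0.77032·0.17·0.98 + 0.931096·0.17·0.02
        = 0.034976 + 0.011834 + 0.128335 + 0.003166 = 0.178311
The terms with burnt toast present sum to 0.015000, so
  P(burnt toast | detector) = 0.015000 / 0.178311 ≈ 0.084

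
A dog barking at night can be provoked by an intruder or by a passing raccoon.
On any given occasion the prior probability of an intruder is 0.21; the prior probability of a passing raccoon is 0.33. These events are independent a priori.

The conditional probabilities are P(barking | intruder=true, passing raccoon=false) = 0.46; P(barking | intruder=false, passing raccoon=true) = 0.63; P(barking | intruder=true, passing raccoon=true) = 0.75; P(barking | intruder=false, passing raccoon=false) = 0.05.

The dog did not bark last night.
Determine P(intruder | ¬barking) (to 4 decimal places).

Weight on intruder=true, given the evidence: 0.075978 + 0.017325 = 0.093303
Normalizer over all consistent configurations: 0.95*0.79*0.67 + 0.37*0.79*0.33 + 0.54*0.21*0.67 + 0.25*0.21*0.33 = 0.692597
P(intruder | ¬barking) = 0.093303/0.692597 ≈ 0.1347

P(intruder | ¬barking) ≈ 0.1347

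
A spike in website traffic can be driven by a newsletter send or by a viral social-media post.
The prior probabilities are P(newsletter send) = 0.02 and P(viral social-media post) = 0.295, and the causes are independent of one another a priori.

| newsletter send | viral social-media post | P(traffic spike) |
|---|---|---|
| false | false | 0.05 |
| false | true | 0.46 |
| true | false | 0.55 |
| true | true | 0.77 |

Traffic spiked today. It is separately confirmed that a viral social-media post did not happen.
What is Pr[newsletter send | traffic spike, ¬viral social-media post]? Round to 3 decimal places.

Pr[newsletter send | traffic spike, ¬viral social-media post] ≈ 0.183

Sum P(traffic spike|·) weighted by the priors over both values of newsletter send:
  P(traffic spike | ¬viral social-media post) = 0.05*0.98 + 0.55*0.02
        = 0.049000 + 0.011000 = 0.060000
The terms with newsletter send present sum to 0.011000, so
  P(newsletter send | traffic spike, ¬viral social-media post) = 0.011000 / 0.060000 ≈ 0.183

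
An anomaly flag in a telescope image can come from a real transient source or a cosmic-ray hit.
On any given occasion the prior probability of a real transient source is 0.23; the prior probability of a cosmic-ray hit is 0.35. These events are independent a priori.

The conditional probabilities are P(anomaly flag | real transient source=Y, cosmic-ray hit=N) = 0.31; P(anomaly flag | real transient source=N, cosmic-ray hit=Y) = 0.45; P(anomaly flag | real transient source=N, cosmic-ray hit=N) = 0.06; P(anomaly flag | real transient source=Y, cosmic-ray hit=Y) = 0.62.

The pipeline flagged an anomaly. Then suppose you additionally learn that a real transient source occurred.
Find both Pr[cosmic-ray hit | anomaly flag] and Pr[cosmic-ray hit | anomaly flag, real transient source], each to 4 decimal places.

P(anomaly flag) = 0.06×0.77×0.65 + 0.45×0.77×0.35 + 0.31×0.23×0.65 + 0.62×0.23×0.35 = 0.030030 + 0.121275 + 0.046345 + 0.049910 = 0.247560
Of this, 0.171185 comes from 0.121275 + 0.049910 (the cosmic-ray hit=true cases).
Hence the posterior is 0.171185/0.247560 ≈ 0.6915.

With the extra evidence:
P(anomaly flag | real transient source) = 0.31×0.65 + 0.62×0.35 = 0.201500 + 0.217000 = 0.418500
The cosmic-ray hit-present share is 0.62×0.35 = 0.217000.
So P(cosmic-ray hit | anomaly flag, real transient source) = 0.217000/0.418500 ≈ 0.5185.
— real transient source explains away the evidence for cosmic-ray hit.

Pr[cosmic-ray hit | anomaly flag] ≈ 0.6915; Pr[cosmic-ray hit | anomaly flag, real transient source] ≈ 0.5185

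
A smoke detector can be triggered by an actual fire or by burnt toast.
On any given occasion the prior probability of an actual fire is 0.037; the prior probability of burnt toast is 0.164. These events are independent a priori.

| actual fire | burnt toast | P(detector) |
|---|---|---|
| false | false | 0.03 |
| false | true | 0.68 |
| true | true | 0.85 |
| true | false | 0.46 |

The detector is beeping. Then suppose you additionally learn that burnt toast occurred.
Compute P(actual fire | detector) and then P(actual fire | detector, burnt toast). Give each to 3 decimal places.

P(actual fire | detector) ≈ 0.128; P(actual fire | detector, burnt toast) ≈ 0.046

Enumerate the 4 (actual fire, burnt toast) configurations and weight by the priors:
  P(detector) = 0.03×0.963×0.836 + 0.68×0.963×0.164 + 0.46×0.037×0.836 + 0.85×0.037×0.164
        = 0.024152 + 0.107394 + 0.014229 + 0.005158 = 0.150933
The terms with actual fire present sum to 0.019387, so
  P(actual fire | detector) = 0.019387 / 0.150933 ≈ 0.128

With the extra evidence:
P(detector | burnt toast) = 0.68·0.963 + 0.85·0.037 = 0.654840 + 0.031450 = 0.686290
The actual fire-present share is 0.85·0.037 = 0.031450.
Hence the posterior is 0.031450/0.686290 ≈ 0.046.
Conditioning on burnt toast lowers the posterior on actual fire: the classic explaining-away effect in a common-effect structure.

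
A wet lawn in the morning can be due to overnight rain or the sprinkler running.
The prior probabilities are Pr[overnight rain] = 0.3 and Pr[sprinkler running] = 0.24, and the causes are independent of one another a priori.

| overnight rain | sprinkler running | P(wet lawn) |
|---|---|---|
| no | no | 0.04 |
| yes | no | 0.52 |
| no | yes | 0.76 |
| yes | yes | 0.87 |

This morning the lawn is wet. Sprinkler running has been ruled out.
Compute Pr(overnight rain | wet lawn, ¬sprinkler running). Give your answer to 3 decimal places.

Pr(overnight rain | wet lawn, ¬sprinkler running) ≈ 0.848

P(wet lawn | ¬sprinkler running) = 0.04·0.7 + 0.52·0.3 = 0.028000 + 0.156000 = 0.184000
Restricting to configurations with overnight rain present: 0.52·0.3 = 0.156000.
P(overnight rain | wet lawn, ¬sprinkler running) = 0.156000 / 0.184000 ≈ 0.848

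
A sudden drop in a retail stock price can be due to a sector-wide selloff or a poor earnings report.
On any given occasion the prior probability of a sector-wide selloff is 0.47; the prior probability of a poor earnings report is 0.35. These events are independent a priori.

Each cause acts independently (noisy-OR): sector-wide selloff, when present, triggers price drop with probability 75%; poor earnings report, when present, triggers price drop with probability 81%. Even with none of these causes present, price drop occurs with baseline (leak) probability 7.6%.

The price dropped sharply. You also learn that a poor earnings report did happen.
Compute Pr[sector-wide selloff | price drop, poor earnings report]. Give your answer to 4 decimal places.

Pr[sector-wide selloff | price drop, poor earnings report] ≈ 0.5070

Under noisy-OR, P(price drop | causes) = 1 − (1−0.076)·∏(1−qᵢ) over the active causes.
P(price drop | poor earnings report) = 0.82444×0.53 + 0.95611×0.47 = 0.436953 + 0.449372 = 0.886325
Of this, 0.449372 comes from 0.95611×0.47 (the sector-wide selloff=true cases).
So P(sector-wide selloff | price drop, poor earnings report) = 0.449372/0.886325 ≈ 0.5070.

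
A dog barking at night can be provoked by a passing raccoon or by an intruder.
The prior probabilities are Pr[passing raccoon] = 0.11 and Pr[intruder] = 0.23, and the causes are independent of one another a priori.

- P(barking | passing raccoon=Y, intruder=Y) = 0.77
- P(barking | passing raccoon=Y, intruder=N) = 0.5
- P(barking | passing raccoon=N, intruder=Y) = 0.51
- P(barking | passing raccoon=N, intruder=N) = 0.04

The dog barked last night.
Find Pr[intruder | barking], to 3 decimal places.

For the numerator, keep only intruder=true terms: 0.104397 + 0.019481 = 0.123878
Denominator P(barking): 0.04*0.89*0.77 + 0.51*0.89*0.23 + 0.5*0.11*0.77 + 0.77*0.11*0.23 = 0.193640
P(intruder | barking) = 0.123878/0.193640 ≈ 0.640

Pr[intruder | barking] ≈ 0.640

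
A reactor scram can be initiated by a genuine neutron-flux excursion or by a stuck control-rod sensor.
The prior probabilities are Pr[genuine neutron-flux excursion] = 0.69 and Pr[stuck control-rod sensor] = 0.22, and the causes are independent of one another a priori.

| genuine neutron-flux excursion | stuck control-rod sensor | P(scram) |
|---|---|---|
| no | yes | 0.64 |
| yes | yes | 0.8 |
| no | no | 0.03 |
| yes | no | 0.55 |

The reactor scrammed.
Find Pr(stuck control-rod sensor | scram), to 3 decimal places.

P(scram) = 0.03*0.31*0.78 + 0.64*0.31*0.22 + 0.55*0.69*0.78 + 0.8*0.69*0.22 = 0.007254 + 0.043648 + 0.296010 + 0.121440 = 0.468352
Restricting to configurations with stuck control-rod sensor present: 0.043648 + 0.121440 = 0.165088.
Hence the posterior is 0.165088/0.468352 ≈ 0.352.

Pr(stuck control-rod sensor | scram) ≈ 0.352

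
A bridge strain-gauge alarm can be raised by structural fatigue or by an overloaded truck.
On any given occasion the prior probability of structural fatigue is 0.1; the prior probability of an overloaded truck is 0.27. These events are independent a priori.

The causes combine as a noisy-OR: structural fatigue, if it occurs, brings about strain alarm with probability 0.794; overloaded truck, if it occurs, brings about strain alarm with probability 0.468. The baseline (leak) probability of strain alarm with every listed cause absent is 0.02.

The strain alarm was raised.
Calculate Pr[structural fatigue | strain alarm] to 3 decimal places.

Pr[structural fatigue | strain alarm] ≈ 0.389

Under noisy-OR, P(strain alarm | causes) = 1 − (1−0.02)·∏(1−qᵢ) over the active causes.
Enumerate the 4 (structural fatigue, overloaded truck) configurations and weight by the priors:
  P(strain alarm) = 0.02·0.9·0.73 + 0.47864·0.9·0.27 + 0.79812·0.1·0.73 + 0.8926·0.1·0.27
        = 0.013140 + 0.116310 + 0.058263 + 0.024100 = 0.211813
Configurations with structural fatigue contribute 0.082363, so
  P(structural fatigue | strain alarm) = 0.082363 / 0.211813 ≈ 0.389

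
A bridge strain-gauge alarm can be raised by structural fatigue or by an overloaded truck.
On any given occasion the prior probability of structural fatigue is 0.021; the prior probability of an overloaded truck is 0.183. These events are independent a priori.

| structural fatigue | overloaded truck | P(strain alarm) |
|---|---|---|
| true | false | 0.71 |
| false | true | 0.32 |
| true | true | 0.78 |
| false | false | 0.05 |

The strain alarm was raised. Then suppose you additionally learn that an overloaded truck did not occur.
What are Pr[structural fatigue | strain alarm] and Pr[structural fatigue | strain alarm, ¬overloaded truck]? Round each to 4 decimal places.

Pr[structural fatigue | strain alarm] ≈ 0.1349; Pr[structural fatigue | strain alarm, ¬overloaded truck] ≈ 0.2335

P(strain alarm) = 0.05*0.979*0.817 + 0.32*0.979*0.183 + 0.71*0.021*0.817 + 0.78*0.021*0.183 = 0.039992 + 0.057330 + 0.012181 + 0.002998 = 0.112501
Of this, 0.015179 comes from 0.012181 + 0.002998 (the structural fatigue=true cases).
P(structural fatigue | strain alarm) = 0.015179 / 0.112501 ≈ 0.1349

With the extra evidence:
Weight on structural fatigue=true, given the evidence: 0.71*0.021 = 0.014910
Normalizer over all consistent configurations: 0.05*0.979 + 0.71*0.021 = 0.063860
Posterior = 0.014910 / 0.063860 ≈ 0.2335
With overloaded truck excluded, structural fatigue must carry more of the explanatory weight for the strain alarm.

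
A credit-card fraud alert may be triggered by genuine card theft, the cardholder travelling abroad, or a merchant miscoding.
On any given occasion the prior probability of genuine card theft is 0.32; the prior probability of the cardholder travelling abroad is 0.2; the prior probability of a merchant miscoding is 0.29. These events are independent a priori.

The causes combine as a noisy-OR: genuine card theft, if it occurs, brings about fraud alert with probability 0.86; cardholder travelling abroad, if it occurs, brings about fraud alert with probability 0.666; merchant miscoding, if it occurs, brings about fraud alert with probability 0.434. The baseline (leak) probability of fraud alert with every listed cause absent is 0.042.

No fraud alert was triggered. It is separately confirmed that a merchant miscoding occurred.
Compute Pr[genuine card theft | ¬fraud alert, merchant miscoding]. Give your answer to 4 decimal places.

Pr[genuine card theft | ¬fraud alert, merchant miscoding] ≈ 0.0618

Under noisy-OR, P(fraud alert | causes) = 1 − (1−0.042)·∏(1−qᵢ) over the active causes.
For the numerator, keep only genuine card theft=true terms: 0.019433 + 0.001623 = 0.021056
Denominator P(¬fraud alert | merchant miscoding): 0.542228×0.68×0.8 + 0.181104×0.68×0.2 + 0.075912×0.32×0.8 + 0.025355×0.32×0.2 = 0.340658
P(genuine card theft | ¬fraud alert, merchant miscoding) = 0.021056/0.340658 ≈ 0.0618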